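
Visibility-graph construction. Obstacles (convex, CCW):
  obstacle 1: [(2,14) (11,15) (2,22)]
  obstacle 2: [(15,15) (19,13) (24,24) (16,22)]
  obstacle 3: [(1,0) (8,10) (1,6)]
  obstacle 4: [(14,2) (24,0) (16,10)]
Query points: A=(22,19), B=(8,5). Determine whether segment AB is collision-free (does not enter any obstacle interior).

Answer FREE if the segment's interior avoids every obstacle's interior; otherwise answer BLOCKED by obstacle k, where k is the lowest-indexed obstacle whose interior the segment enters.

Obstacle 1 [(2,14) (11,15) (2,22)]:
  edge (2,14)–(11,15): clear
  edge (11,15)–(2,22): clear
  edge (2,22)–(2,14): clear
  midpoint (15,12) outside
  → clear
Obstacle 2 [(15,15) (19,13) (24,24) (16,22)]:
  edge (15,15)–(19,13): crosses AB
  edge (19,13)–(24,24): crosses AB
  edge (24,24)–(16,22): clear
  edge (16,22)–(15,15): clear
  → BLOCKED
Obstacle 3 [(1,0) (8,10) (1,6)]:
  edge (1,0)–(8,10): clear
  edge (8,10)–(1,6): clear
  edge (1,6)–(1,0): clear
  midpoint (15,12) outside
  → clear
Obstacle 4 [(14,2) (24,0) (16,10)]:
  edge (14,2)–(24,0): clear
  edge (24,0)–(16,10): clear
  edge (16,10)–(14,2): clear
  midpoint (15,12) outside
  → clear

BLOCKED by obstacle 2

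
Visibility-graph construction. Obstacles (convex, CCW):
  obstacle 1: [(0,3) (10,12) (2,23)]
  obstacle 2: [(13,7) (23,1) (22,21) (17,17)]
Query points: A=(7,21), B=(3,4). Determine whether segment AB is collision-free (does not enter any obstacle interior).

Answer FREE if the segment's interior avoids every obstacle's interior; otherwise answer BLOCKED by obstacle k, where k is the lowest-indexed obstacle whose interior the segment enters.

BLOCKED by obstacle 1

Obstacle 1 [(0,3) (10,12) (2,23)]:
  edge (0,3)–(10,12): crosses AB
  edge (10,12)–(2,23): crosses AB
  edge (2,23)–(0,3): clear
  → BLOCKED
Obstacle 2 [(13,7) (23,1) (22,21) (17,17)]:
  edge (13,7)–(23,1): clear
  edge (23,1)–(22,21): clear
  edge (22,21)–(17,17): clear
  edge (17,17)–(13,7): clear
  midpoint (5,25/2) outside
  → clear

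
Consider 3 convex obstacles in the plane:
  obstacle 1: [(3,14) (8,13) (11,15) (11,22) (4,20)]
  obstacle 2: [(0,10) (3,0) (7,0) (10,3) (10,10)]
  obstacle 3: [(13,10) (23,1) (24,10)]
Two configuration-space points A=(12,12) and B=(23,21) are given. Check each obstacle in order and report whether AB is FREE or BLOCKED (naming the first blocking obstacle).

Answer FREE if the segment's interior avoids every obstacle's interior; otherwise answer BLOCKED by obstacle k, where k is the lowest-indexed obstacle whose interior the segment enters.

FREE

Obstacle 1 [(3,14) (8,13) (11,15) (11,22) (4,20)]:
  edge (3,14)–(8,13): clear
  edge (8,13)–(11,15): clear
  edge (11,15)–(11,22): clear
  edge (11,22)–(4,20): clear
  edge (4,20)–(3,14): clear
  midpoint (35/2,33/2) outside
  → clear
Obstacle 2 [(0,10) (3,0) (7,0) (10,3) (10,10)]:
  edge (0,10)–(3,0): clear
  edge (3,0)–(7,0): clear
  edge (7,0)–(10,3): clear
  edge (10,3)–(10,10): clear
  edge (10,10)–(0,10): clear
  midpoint (35/2,33/2) outside
  → clear
Obstacle 3 [(13,10) (23,1) (24,10)]:
  edge (13,10)–(23,1): clear
  edge (23,1)–(24,10): clear
  edge (24,10)–(13,10): clear
  midpoint (35/2,33/2) outside
  → clear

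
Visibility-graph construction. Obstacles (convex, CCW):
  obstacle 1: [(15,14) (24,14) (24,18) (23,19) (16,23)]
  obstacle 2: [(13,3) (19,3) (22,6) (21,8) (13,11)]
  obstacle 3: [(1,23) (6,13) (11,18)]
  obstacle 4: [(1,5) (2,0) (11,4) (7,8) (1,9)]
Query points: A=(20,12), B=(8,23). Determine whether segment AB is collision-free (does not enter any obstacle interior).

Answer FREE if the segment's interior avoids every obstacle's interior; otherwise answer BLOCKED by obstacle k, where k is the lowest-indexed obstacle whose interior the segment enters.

BLOCKED by obstacle 1

Obstacle 1 [(15,14) (24,14) (24,18) (23,19) (16,23)]:
  edge (15,14)–(24,14): crosses AB
  edge (24,14)–(24,18): clear
  edge (24,18)–(23,19): clear
  edge (23,19)–(16,23): clear
  edge (16,23)–(15,14): crosses AB
  → BLOCKED
Obstacle 2 [(13,3) (19,3) (22,6) (21,8) (13,11)]:
  edge (13,3)–(19,3): clear
  edge (19,3)–(22,6): clear
  edge (22,6)–(21,8): clear
  edge (21,8)–(13,11): clear
  edge (13,11)–(13,3): clear
  midpoint (14,35/2) outside
  → clear
Obstacle 3 [(1,23) (6,13) (11,18)]:
  edge (1,23)–(6,13): clear
  edge (6,13)–(11,18): clear
  edge (11,18)–(1,23): clear
  midpoint (14,35/2) outside
  → clear
Obstacle 4 [(1,5) (2,0) (11,4) (7,8) (1,9)]:
  edge (1,5)–(2,0): clear
  edge (2,0)–(11,4): clear
  edge (11,4)–(7,8): clear
  edge (7,8)–(1,9): clear
  edge (1,9)–(1,5): clear
  midpoint (14,35/2) outside
  → clear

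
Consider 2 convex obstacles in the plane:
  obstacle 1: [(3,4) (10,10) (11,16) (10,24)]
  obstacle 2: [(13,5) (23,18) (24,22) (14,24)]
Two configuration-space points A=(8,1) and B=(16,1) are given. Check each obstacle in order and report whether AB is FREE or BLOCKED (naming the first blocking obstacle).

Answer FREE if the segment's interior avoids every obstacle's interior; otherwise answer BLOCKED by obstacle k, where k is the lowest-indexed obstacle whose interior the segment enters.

Obstacle 1 [(3,4) (10,10) (11,16) (10,24)]:
  edge (3,4)–(10,10): clear
  edge (10,10)–(11,16): clear
  edge (11,16)–(10,24): clear
  edge (10,24)–(3,4): clear
  midpoint (12,1) outside
  → clear
Obstacle 2 [(13,5) (23,18) (24,22) (14,24)]:
  edge (13,5)–(23,18): clear
  edge (23,18)–(24,22): clear
  edge (24,22)–(14,24): clear
  edge (14,24)–(13,5): clear
  midpoint (12,1) outside
  → clear

FREE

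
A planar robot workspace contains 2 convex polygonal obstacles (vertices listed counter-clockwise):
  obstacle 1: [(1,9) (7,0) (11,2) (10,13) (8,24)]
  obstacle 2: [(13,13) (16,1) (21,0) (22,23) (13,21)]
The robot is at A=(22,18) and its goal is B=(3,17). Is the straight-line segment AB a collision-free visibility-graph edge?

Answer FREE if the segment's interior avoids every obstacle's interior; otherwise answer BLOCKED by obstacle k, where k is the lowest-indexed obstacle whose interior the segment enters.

Obstacle 1 [(1,9) (7,0) (11,2) (10,13) (8,24)]:
  edge (1,9)–(7,0): clear
  edge (7,0)–(11,2): clear
  edge (11,2)–(10,13): clear
  edge (10,13)–(8,24): crosses AB
  edge (8,24)–(1,9): crosses AB
  → BLOCKED
Obstacle 2 [(13,13) (16,1) (21,0) (22,23) (13,21)]:
  edge (13,13)–(16,1): clear
  edge (16,1)–(21,0): clear
  edge (21,0)–(22,23): crosses AB
  edge (22,23)–(13,21): clear
  edge (13,21)–(13,13): crosses AB
  → BLOCKED

BLOCKED by obstacle 1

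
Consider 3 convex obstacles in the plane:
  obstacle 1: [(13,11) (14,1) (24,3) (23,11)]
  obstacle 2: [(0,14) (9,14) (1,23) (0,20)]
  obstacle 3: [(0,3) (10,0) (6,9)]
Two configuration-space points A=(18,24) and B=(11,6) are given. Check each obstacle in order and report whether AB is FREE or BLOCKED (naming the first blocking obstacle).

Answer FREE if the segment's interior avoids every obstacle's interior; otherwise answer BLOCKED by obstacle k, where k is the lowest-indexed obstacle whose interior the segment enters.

Obstacle 1 [(13,11) (14,1) (24,3) (23,11)]:
  edge (13,11)–(14,1): clear
  edge (14,1)–(24,3): clear
  edge (24,3)–(23,11): clear
  edge (23,11)–(13,11): clear
  midpoint (29/2,15) outside
  → clear
Obstacle 2 [(0,14) (9,14) (1,23) (0,20)]:
  edge (0,14)–(9,14): clear
  edge (9,14)–(1,23): clear
  edge (1,23)–(0,20): clear
  edge (0,20)–(0,14): clear
  midpoint (29/2,15) outside
  → clear
Obstacle 3 [(0,3) (10,0) (6,9)]:
  edge (0,3)–(10,0): clear
  edge (10,0)–(6,9): clear
  edge (6,9)–(0,3): clear
  midpoint (29/2,15) outside
  → clear

FREE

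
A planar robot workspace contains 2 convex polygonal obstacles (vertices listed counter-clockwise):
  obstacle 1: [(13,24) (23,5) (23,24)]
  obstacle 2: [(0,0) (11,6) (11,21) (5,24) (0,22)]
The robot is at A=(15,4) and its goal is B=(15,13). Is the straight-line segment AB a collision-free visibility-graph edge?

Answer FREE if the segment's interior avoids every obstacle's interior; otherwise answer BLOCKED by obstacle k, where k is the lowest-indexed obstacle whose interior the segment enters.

FREE

Obstacle 1 [(13,24) (23,5) (23,24)]:
  edge (13,24)–(23,5): clear
  edge (23,5)–(23,24): clear
  edge (23,24)–(13,24): clear
  midpoint (15,17/2) outside
  → clear
Obstacle 2 [(0,0) (11,6) (11,21) (5,24) (0,22)]:
  edge (0,0)–(11,6): clear
  edge (11,6)–(11,21): clear
  edge (11,21)–(5,24): clear
  edge (5,24)–(0,22): clear
  edge (0,22)–(0,0): clear
  midpoint (15,17/2) outside
  → clear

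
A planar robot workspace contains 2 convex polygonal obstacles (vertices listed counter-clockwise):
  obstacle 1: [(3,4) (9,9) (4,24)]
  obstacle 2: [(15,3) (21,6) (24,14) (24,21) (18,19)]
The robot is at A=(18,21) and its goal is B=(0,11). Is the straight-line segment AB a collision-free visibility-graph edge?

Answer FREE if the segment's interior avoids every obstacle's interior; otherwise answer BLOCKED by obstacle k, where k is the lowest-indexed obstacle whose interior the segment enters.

BLOCKED by obstacle 1

Obstacle 1 [(3,4) (9,9) (4,24)]:
  edge (3,4)–(9,9): clear
  edge (9,9)–(4,24): crosses AB
  edge (4,24)–(3,4): crosses AB
  → BLOCKED
Obstacle 2 [(15,3) (21,6) (24,14) (24,21) (18,19)]:
  edge (15,3)–(21,6): clear
  edge (21,6)–(24,14): clear
  edge (24,14)–(24,21): clear
  edge (24,21)–(18,19): clear
  edge (18,19)–(15,3): clear
  midpoint (9,16) outside
  → clear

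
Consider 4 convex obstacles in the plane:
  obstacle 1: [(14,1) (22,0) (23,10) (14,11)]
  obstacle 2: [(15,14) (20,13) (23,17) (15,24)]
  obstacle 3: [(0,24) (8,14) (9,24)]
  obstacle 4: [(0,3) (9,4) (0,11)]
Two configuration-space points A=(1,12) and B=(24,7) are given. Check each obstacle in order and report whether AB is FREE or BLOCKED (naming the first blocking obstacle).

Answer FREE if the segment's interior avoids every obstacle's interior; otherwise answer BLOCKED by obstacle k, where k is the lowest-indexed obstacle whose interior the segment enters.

BLOCKED by obstacle 1

Obstacle 1 [(14,1) (22,0) (23,10) (14,11)]:
  edge (14,1)–(22,0): clear
  edge (22,0)–(23,10): crosses AB
  edge (23,10)–(14,11): clear
  edge (14,11)–(14,1): crosses AB
  → BLOCKED
Obstacle 2 [(15,14) (20,13) (23,17) (15,24)]:
  edge (15,14)–(20,13): clear
  edge (20,13)–(23,17): clear
  edge (23,17)–(15,24): clear
  edge (15,24)–(15,14): clear
  midpoint (25/2,19/2) outside
  → clear
Obstacle 3 [(0,24) (8,14) (9,24)]:
  edge (0,24)–(8,14): clear
  edge (8,14)–(9,24): clear
  edge (9,24)–(0,24): clear
  midpoint (25/2,19/2) outside
  → clear
Obstacle 4 [(0,3) (9,4) (0,11)]:
  edge (0,3)–(9,4): clear
  edge (9,4)–(0,11): clear
  edge (0,11)–(0,3): clear
  midpoint (25/2,19/2) outside
  → clear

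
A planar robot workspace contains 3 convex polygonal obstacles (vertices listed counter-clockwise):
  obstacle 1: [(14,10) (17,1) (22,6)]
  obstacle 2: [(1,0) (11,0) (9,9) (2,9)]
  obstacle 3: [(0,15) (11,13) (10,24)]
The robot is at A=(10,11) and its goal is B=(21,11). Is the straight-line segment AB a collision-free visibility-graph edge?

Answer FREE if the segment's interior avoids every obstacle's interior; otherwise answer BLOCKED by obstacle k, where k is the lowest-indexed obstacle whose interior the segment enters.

FREE

Obstacle 1 [(14,10) (17,1) (22,6)]:
  edge (14,10)–(17,1): clear
  edge (17,1)–(22,6): clear
  edge (22,6)–(14,10): clear
  midpoint (31/2,11) outside
  → clear
Obstacle 2 [(1,0) (11,0) (9,9) (2,9)]:
  edge (1,0)–(11,0): clear
  edge (11,0)–(9,9): clear
  edge (9,9)–(2,9): clear
  edge (2,9)–(1,0): clear
  midpoint (31/2,11) outside
  → clear
Obstacle 3 [(0,15) (11,13) (10,24)]:
  edge (0,15)–(11,13): clear
  edge (11,13)–(10,24): clear
  edge (10,24)–(0,15): clear
  midpoint (31/2,11) outside
  → clear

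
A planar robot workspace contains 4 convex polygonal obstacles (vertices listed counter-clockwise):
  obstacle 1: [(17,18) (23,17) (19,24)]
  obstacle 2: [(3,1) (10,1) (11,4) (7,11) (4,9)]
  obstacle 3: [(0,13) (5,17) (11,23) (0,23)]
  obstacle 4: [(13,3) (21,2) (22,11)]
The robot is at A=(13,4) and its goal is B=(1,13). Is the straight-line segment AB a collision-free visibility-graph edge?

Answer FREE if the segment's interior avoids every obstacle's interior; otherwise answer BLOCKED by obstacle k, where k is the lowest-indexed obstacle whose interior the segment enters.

Obstacle 1 [(17,18) (23,17) (19,24)]:
  edge (17,18)–(23,17): clear
  edge (23,17)–(19,24): clear
  edge (19,24)–(17,18): clear
  midpoint (7,17/2) outside
  → clear
Obstacle 2 [(3,1) (10,1) (11,4) (7,11) (4,9)]:
  edge (3,1)–(10,1): clear
  edge (10,1)–(11,4): clear
  edge (11,4)–(7,11): crosses AB
  edge (7,11)–(4,9): crosses AB
  edge (4,9)–(3,1): clear
  → BLOCKED
Obstacle 3 [(0,13) (5,17) (11,23) (0,23)]:
  edge (0,13)–(5,17): clear
  edge (5,17)–(11,23): clear
  edge (11,23)–(0,23): clear
  edge (0,23)–(0,13): clear
  midpoint (7,17/2) outside
  → clear
Obstacle 4 [(13,3) (21,2) (22,11)]:
  edge (13,3)–(21,2): clear
  edge (21,2)–(22,11): clear
  edge (22,11)–(13,3): clear
  midpoint (7,17/2) outside
  → clear

BLOCKED by obstacle 2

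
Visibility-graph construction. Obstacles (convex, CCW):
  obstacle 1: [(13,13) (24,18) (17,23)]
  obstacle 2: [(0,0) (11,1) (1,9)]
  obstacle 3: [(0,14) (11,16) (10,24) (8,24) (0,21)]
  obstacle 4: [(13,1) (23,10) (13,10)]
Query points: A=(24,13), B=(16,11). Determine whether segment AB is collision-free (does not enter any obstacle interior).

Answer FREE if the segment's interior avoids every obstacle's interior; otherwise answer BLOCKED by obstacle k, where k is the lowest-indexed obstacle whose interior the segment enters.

Obstacle 1 [(13,13) (24,18) (17,23)]:
  edge (13,13)–(24,18): clear
  edge (24,18)–(17,23): clear
  edge (17,23)–(13,13): clear
  midpoint (20,12) outside
  → clear
Obstacle 2 [(0,0) (11,1) (1,9)]:
  edge (0,0)–(11,1): clear
  edge (11,1)–(1,9): clear
  edge (1,9)–(0,0): clear
  midpoint (20,12) outside
  → clear
Obstacle 3 [(0,14) (11,16) (10,24) (8,24) (0,21)]:
  edge (0,14)–(11,16): clear
  edge (11,16)–(10,24): clear
  edge (10,24)–(8,24): clear
  edge (8,24)–(0,21): clear
  edge (0,21)–(0,14): clear
  midpoint (20,12) outside
  → clear
Obstacle 4 [(13,1) (23,10) (13,10)]:
  edge (13,1)–(23,10): clear
  edge (23,10)–(13,10): clear
  edge (13,10)–(13,1): clear
  midpoint (20,12) outside
  → clear

FREE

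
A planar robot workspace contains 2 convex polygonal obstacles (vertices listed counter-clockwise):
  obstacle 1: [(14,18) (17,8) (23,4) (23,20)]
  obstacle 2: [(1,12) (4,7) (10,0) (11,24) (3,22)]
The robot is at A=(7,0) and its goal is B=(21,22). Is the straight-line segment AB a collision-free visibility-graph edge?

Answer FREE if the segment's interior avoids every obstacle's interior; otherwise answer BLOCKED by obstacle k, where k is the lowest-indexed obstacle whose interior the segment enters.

Obstacle 1 [(14,18) (17,8) (23,4) (23,20)]:
  edge (14,18)–(17,8): crosses AB
  edge (17,8)–(23,4): clear
  edge (23,4)–(23,20): clear
  edge (23,20)–(14,18): crosses AB
  → BLOCKED
Obstacle 2 [(1,12) (4,7) (10,0) (11,24) (3,22)]:
  edge (1,12)–(4,7): clear
  edge (4,7)–(10,0): crosses AB
  edge (10,0)–(11,24): crosses AB
  edge (11,24)–(3,22): clear
  edge (3,22)–(1,12): clear
  → BLOCKED

BLOCKED by obstacle 1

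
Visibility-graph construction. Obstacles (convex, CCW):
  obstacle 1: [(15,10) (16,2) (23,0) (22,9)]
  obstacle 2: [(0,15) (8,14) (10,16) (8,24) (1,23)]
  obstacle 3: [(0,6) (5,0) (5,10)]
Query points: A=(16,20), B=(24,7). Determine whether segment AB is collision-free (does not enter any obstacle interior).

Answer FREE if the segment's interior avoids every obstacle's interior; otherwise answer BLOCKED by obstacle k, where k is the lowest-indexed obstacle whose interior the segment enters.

FREE

Obstacle 1 [(15,10) (16,2) (23,0) (22,9)]:
  edge (15,10)–(16,2): clear
  edge (16,2)–(23,0): clear
  edge (23,0)–(22,9): clear
  edge (22,9)–(15,10): clear
  midpoint (20,27/2) outside
  → clear
Obstacle 2 [(0,15) (8,14) (10,16) (8,24) (1,23)]:
  edge (0,15)–(8,14): clear
  edge (8,14)–(10,16): clear
  edge (10,16)–(8,24): clear
  edge (8,24)–(1,23): clear
  edge (1,23)–(0,15): clear
  midpoint (20,27/2) outside
  → clear
Obstacle 3 [(0,6) (5,0) (5,10)]:
  edge (0,6)–(5,0): clear
  edge (5,0)–(5,10): clear
  edge (5,10)–(0,6): clear
  midpoint (20,27/2) outside
  → clear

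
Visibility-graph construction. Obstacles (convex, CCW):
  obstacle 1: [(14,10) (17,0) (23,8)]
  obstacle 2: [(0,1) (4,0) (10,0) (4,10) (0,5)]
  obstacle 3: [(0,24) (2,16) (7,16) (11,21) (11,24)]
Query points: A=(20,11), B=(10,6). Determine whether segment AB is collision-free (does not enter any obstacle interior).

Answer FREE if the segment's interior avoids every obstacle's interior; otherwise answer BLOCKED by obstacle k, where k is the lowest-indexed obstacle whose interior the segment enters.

Obstacle 1 [(14,10) (17,0) (23,8)]:
  edge (14,10)–(17,0): crosses AB
  edge (17,0)–(23,8): clear
  edge (23,8)–(14,10): crosses AB
  → BLOCKED
Obstacle 2 [(0,1) (4,0) (10,0) (4,10) (0,5)]:
  edge (0,1)–(4,0): clear
  edge (4,0)–(10,0): clear
  edge (10,0)–(4,10): clear
  edge (4,10)–(0,5): clear
  edge (0,5)–(0,1): clear
  midpoint (15,17/2) outside
  → clear
Obstacle 3 [(0,24) (2,16) (7,16) (11,21) (11,24)]:
  edge (0,24)–(2,16): clear
  edge (2,16)–(7,16): clear
  edge (7,16)–(11,21): clear
  edge (11,21)–(11,24): clear
  edge (11,24)–(0,24): clear
  midpoint (15,17/2) outside
  → clear

BLOCKED by obstacle 1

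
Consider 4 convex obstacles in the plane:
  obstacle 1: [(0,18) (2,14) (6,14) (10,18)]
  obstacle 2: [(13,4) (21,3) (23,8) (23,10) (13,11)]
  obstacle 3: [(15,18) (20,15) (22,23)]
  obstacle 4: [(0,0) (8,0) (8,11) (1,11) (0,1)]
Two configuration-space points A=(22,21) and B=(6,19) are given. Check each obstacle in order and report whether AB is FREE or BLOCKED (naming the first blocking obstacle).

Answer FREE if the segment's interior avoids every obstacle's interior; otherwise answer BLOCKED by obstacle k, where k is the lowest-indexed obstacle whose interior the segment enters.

Obstacle 1 [(0,18) (2,14) (6,14) (10,18)]:
  edge (0,18)–(2,14): clear
  edge (2,14)–(6,14): clear
  edge (6,14)–(10,18): clear
  edge (10,18)–(0,18): clear
  midpoint (14,20) outside
  → clear
Obstacle 2 [(13,4) (21,3) (23,8) (23,10) (13,11)]:
  edge (13,4)–(21,3): clear
  edge (21,3)–(23,8): clear
  edge (23,8)–(23,10): clear
  edge (23,10)–(13,11): clear
  edge (13,11)–(13,4): clear
  midpoint (14,20) outside
  → clear
Obstacle 3 [(15,18) (20,15) (22,23)]:
  edge (15,18)–(20,15): clear
  edge (20,15)–(22,23): crosses AB
  edge (22,23)–(15,18): crosses AB
  → BLOCKED
Obstacle 4 [(0,0) (8,0) (8,11) (1,11) (0,1)]:
  edge (0,0)–(8,0): clear
  edge (8,0)–(8,11): clear
  edge (8,11)–(1,11): clear
  edge (1,11)–(0,1): clear
  edge (0,1)–(0,0): clear
  midpoint (14,20) outside
  → clear

BLOCKED by obstacle 3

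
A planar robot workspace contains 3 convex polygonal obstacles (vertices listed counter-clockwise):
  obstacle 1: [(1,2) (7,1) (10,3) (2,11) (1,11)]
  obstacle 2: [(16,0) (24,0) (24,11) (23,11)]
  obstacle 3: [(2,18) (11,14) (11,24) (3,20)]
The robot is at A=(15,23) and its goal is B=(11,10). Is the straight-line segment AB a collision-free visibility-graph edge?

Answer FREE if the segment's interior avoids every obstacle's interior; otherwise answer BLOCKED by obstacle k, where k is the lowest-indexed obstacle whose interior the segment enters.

FREE

Obstacle 1 [(1,2) (7,1) (10,3) (2,11) (1,11)]:
  edge (1,2)–(7,1): clear
  edge (7,1)–(10,3): clear
  edge (10,3)–(2,11): clear
  edge (2,11)–(1,11): clear
  edge (1,11)–(1,2): clear
  midpoint (13,33/2) outside
  → clear
Obstacle 2 [(16,0) (24,0) (24,11) (23,11)]:
  edge (16,0)–(24,0): clear
  edge (24,0)–(24,11): clear
  edge (24,11)–(23,11): clear
  edge (23,11)–(16,0): clear
  midpoint (13,33/2) outside
  → clear
Obstacle 3 [(2,18) (11,14) (11,24) (3,20)]:
  edge (2,18)–(11,14): clear
  edge (11,14)–(11,24): clear
  edge (11,24)–(3,20): clear
  edge (3,20)–(2,18): clear
  midpoint (13,33/2) outside
  → clear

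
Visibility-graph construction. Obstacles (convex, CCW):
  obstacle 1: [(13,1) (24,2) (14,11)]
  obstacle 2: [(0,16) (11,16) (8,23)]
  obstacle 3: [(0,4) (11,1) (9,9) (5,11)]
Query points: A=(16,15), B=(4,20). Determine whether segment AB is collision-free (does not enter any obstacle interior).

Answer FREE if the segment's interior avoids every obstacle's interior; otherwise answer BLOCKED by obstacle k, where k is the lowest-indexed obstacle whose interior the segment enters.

Obstacle 1 [(13,1) (24,2) (14,11)]:
  edge (13,1)–(24,2): clear
  edge (24,2)–(14,11): clear
  edge (14,11)–(13,1): clear
  midpoint (10,35/2) outside
  → clear
Obstacle 2 [(0,16) (11,16) (8,23)]:
  edge (0,16)–(11,16): clear
  edge (11,16)–(8,23): crosses AB
  edge (8,23)–(0,16): crosses AB
  → BLOCKED
Obstacle 3 [(0,4) (11,1) (9,9) (5,11)]:
  edge (0,4)–(11,1): clear
  edge (11,1)–(9,9): clear
  edge (9,9)–(5,11): clear
  edge (5,11)–(0,4): clear
  midpoint (10,35/2) outside
  → clear

BLOCKED by obstacle 2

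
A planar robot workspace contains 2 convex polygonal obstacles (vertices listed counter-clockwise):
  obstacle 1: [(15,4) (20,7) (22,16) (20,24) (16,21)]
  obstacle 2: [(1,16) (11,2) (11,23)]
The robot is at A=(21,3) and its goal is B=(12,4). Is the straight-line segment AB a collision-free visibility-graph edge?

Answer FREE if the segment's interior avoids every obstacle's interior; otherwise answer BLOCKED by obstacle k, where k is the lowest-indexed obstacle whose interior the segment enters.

FREE

Obstacle 1 [(15,4) (20,7) (22,16) (20,24) (16,21)]:
  edge (15,4)–(20,7): clear
  edge (20,7)–(22,16): clear
  edge (22,16)–(20,24): clear
  edge (20,24)–(16,21): clear
  edge (16,21)–(15,4): clear
  midpoint (33/2,7/2) outside
  → clear
Obstacle 2 [(1,16) (11,2) (11,23)]:
  edge (1,16)–(11,2): clear
  edge (11,2)–(11,23): clear
  edge (11,23)–(1,16): clear
  midpoint (33/2,7/2) outside
  → clear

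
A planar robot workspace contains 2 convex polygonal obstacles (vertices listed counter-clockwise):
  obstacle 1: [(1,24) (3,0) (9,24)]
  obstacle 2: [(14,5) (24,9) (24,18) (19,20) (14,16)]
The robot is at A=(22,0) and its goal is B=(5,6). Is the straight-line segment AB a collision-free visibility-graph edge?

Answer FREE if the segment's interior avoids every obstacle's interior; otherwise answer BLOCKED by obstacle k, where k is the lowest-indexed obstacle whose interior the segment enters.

FREE

Obstacle 1 [(1,24) (3,0) (9,24)]:
  edge (1,24)–(3,0): clear
  edge (3,0)–(9,24): clear
  edge (9,24)–(1,24): clear
  midpoint (27/2,3) outside
  → clear
Obstacle 2 [(14,5) (24,9) (24,18) (19,20) (14,16)]:
  edge (14,5)–(24,9): clear
  edge (24,9)–(24,18): clear
  edge (24,18)–(19,20): clear
  edge (19,20)–(14,16): clear
  edge (14,16)–(14,5): clear
  midpoint (27/2,3) outside
  → clear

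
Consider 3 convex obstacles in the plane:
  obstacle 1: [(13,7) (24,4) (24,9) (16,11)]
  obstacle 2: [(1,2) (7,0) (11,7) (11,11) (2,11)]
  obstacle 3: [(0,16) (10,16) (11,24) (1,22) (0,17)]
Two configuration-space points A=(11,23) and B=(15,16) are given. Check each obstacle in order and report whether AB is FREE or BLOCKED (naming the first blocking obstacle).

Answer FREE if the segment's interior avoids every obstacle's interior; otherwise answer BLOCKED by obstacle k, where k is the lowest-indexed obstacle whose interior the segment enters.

Obstacle 1 [(13,7) (24,4) (24,9) (16,11)]:
  edge (13,7)–(24,4): clear
  edge (24,4)–(24,9): clear
  edge (24,9)–(16,11): clear
  edge (16,11)–(13,7): clear
  midpoint (13,39/2) outside
  → clear
Obstacle 2 [(1,2) (7,0) (11,7) (11,11) (2,11)]:
  edge (1,2)–(7,0): clear
  edge (7,0)–(11,7): clear
  edge (11,7)–(11,11): clear
  edge (11,11)–(2,11): clear
  edge (2,11)–(1,2): clear
  midpoint (13,39/2) outside
  → clear
Obstacle 3 [(0,16) (10,16) (11,24) (1,22) (0,17)]:
  edge (0,16)–(10,16): clear
  edge (10,16)–(11,24): clear
  edge (11,24)–(1,22): clear
  edge (1,22)–(0,17): clear
  edge (0,17)–(0,16): clear
  midpoint (13,39/2) outside
  → clear

FREE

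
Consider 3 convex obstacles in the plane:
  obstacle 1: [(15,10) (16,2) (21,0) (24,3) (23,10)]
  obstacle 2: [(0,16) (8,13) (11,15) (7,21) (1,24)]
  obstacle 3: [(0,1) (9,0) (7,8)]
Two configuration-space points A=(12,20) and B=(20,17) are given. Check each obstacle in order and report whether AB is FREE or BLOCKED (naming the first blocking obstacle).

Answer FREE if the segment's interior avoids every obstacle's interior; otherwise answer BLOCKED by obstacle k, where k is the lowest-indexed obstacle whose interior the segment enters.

FREE

Obstacle 1 [(15,10) (16,2) (21,0) (24,3) (23,10)]:
  edge (15,10)–(16,2): clear
  edge (16,2)–(21,0): clear
  edge (21,0)–(24,3): clear
  edge (24,3)–(23,10): clear
  edge (23,10)–(15,10): clear
  midpoint (16,37/2) outside
  → clear
Obstacle 2 [(0,16) (8,13) (11,15) (7,21) (1,24)]:
  edge (0,16)–(8,13): clear
  edge (8,13)–(11,15): clear
  edge (11,15)–(7,21): clear
  edge (7,21)–(1,24): clear
  edge (1,24)–(0,16): clear
  midpoint (16,37/2) outside
  → clear
Obstacle 3 [(0,1) (9,0) (7,8)]:
  edge (0,1)–(9,0): clear
  edge (9,0)–(7,8): clear
  edge (7,8)–(0,1): clear
  midpoint (16,37/2) outside
  → clear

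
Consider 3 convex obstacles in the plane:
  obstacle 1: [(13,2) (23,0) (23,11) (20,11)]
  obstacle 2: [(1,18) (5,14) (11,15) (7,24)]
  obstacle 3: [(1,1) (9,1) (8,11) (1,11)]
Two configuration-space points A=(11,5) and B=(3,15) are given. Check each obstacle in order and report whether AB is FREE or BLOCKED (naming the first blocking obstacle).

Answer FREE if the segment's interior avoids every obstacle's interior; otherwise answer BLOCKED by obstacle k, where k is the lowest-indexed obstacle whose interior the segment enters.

BLOCKED by obstacle 3

Obstacle 1 [(13,2) (23,0) (23,11) (20,11)]:
  edge (13,2)–(23,0): clear
  edge (23,0)–(23,11): clear
  edge (23,11)–(20,11): clear
  edge (20,11)–(13,2): clear
  midpoint (7,10) outside
  → clear
Obstacle 2 [(1,18) (5,14) (11,15) (7,24)]:
  edge (1,18)–(5,14): clear
  edge (5,14)–(11,15): clear
  edge (11,15)–(7,24): clear
  edge (7,24)–(1,18): clear
  midpoint (7,10) outside
  → clear
Obstacle 3 [(1,1) (9,1) (8,11) (1,11)]:
  edge (1,1)–(9,1): clear
  edge (9,1)–(8,11): crosses AB
  edge (8,11)–(1,11): crosses AB
  edge (1,11)–(1,1): clear
  → BLOCKED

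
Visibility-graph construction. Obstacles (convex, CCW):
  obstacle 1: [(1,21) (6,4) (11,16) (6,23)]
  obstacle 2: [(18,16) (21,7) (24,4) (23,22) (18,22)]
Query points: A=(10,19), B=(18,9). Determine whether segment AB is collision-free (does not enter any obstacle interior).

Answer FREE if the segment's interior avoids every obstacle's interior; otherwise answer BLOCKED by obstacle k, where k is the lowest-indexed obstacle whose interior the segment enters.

FREE

Obstacle 1 [(1,21) (6,4) (11,16) (6,23)]:
  edge (1,21)–(6,4): clear
  edge (6,4)–(11,16): clear
  edge (11,16)–(6,23): clear
  edge (6,23)–(1,21): clear
  midpoint (14,14) outside
  → clear
Obstacle 2 [(18,16) (21,7) (24,4) (23,22) (18,22)]:
  edge (18,16)–(21,7): clear
  edge (21,7)–(24,4): clear
  edge (24,4)–(23,22): clear
  edge (23,22)–(18,22): clear
  edge (18,22)–(18,16): clear
  midpoint (14,14) outside
  → clear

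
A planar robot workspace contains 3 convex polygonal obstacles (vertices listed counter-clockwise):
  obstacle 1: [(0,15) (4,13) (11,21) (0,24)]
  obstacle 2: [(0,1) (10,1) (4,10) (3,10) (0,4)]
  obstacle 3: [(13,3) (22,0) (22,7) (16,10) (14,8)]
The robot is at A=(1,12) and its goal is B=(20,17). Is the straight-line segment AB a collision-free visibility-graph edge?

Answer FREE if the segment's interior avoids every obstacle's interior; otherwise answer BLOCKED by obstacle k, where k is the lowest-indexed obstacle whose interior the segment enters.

Obstacle 1 [(0,15) (4,13) (11,21) (0,24)]:
  edge (0,15)–(4,13): clear
  edge (4,13)–(11,21): clear
  edge (11,21)–(0,24): clear
  edge (0,24)–(0,15): clear
  midpoint (21/2,29/2) outside
  → clear
Obstacle 2 [(0,1) (10,1) (4,10) (3,10) (0,4)]:
  edge (0,1)–(10,1): clear
  edge (10,1)–(4,10): clear
  edge (4,10)–(3,10): clear
  edge (3,10)–(0,4): clear
  edge (0,4)–(0,1): clear
  midpoint (21/2,29/2) outside
  → clear
Obstacle 3 [(13,3) (22,0) (22,7) (16,10) (14,8)]:
  edge (13,3)–(22,0): clear
  edge (22,0)–(22,7): clear
  edge (22,7)–(16,10): clear
  edge (16,10)–(14,8): clear
  edge (14,8)–(13,3): clear
  midpoint (21/2,29/2) outside
  → clear

FREE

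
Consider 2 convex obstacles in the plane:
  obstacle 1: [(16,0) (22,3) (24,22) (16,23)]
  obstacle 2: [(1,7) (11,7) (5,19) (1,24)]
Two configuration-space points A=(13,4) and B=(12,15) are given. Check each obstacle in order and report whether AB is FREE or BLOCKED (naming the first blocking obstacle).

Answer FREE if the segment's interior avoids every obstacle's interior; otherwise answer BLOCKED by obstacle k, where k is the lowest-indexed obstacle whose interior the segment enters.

FREE

Obstacle 1 [(16,0) (22,3) (24,22) (16,23)]:
  edge (16,0)–(22,3): clear
  edge (22,3)–(24,22): clear
  edge (24,22)–(16,23): clear
  edge (16,23)–(16,0): clear
  midpoint (25/2,19/2) outside
  → clear
Obstacle 2 [(1,7) (11,7) (5,19) (1,24)]:
  edge (1,7)–(11,7): clear
  edge (11,7)–(5,19): clear
  edge (5,19)–(1,24): clear
  edge (1,24)–(1,7): clear
  midpoint (25/2,19/2) outside
  → clear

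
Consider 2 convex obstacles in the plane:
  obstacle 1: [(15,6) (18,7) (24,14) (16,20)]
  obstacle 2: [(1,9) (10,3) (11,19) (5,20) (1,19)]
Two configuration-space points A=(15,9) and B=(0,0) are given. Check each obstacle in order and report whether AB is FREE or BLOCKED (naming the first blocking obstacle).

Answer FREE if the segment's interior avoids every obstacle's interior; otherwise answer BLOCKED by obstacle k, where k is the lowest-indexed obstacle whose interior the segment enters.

Obstacle 1 [(15,6) (18,7) (24,14) (16,20)]:
  edge (15,6)–(18,7): clear
  edge (18,7)–(24,14): clear
  edge (24,14)–(16,20): clear
  edge (16,20)–(15,6): clear
  midpoint (15/2,9/2) outside
  → clear
Obstacle 2 [(1,9) (10,3) (11,19) (5,20) (1,19)]:
  edge (1,9)–(10,3): crosses AB
  edge (10,3)–(11,19): crosses AB
  edge (11,19)–(5,20): clear
  edge (5,20)–(1,19): clear
  edge (1,19)–(1,9): clear
  → BLOCKED

BLOCKED by obstacle 2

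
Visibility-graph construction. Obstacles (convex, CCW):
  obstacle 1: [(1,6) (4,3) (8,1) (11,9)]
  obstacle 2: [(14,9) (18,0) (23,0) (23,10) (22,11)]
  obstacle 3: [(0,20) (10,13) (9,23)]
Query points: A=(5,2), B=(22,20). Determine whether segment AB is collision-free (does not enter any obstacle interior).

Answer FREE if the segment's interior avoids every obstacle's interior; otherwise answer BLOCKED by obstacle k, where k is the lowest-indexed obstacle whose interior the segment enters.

Obstacle 1 [(1,6) (4,3) (8,1) (11,9)]:
  edge (1,6)–(4,3): clear
  edge (4,3)–(8,1): crosses AB
  edge (8,1)–(11,9): crosses AB
  edge (11,9)–(1,6): clear
  → BLOCKED
Obstacle 2 [(14,9) (18,0) (23,0) (23,10) (22,11)]:
  edge (14,9)–(18,0): clear
  edge (18,0)–(23,0): clear
  edge (23,0)–(23,10): clear
  edge (23,10)–(22,11): clear
  edge (22,11)–(14,9): clear
  midpoint (27/2,11) outside
  → clear
Obstacle 3 [(0,20) (10,13) (9,23)]:
  edge (0,20)–(10,13): clear
  edge (10,13)–(9,23): clear
  edge (9,23)–(0,20): clear
  midpoint (27/2,11) outside
  → clear

BLOCKED by obstacle 1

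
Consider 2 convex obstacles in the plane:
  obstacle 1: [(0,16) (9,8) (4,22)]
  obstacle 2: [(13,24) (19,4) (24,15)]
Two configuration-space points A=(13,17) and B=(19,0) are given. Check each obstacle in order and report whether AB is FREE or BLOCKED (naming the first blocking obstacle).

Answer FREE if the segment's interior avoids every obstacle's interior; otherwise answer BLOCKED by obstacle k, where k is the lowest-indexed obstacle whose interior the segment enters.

Obstacle 1 [(0,16) (9,8) (4,22)]:
  edge (0,16)–(9,8): clear
  edge (9,8)–(4,22): clear
  edge (4,22)–(0,16): clear
  midpoint (16,17/2) outside
  → clear
Obstacle 2 [(13,24) (19,4) (24,15)]:
  edge (13,24)–(19,4): clear
  edge (19,4)–(24,15): clear
  edge (24,15)–(13,24): clear
  midpoint (16,17/2) outside
  → clear

FREE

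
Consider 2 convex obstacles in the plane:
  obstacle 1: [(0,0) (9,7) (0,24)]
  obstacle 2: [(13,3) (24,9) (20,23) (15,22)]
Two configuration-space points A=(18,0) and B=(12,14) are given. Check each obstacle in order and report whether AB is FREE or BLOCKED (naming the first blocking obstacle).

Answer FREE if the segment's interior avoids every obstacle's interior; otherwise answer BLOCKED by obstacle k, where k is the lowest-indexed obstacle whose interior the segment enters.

Obstacle 1 [(0,0) (9,7) (0,24)]:
  edge (0,0)–(9,7): clear
  edge (9,7)–(0,24): clear
  edge (0,24)–(0,0): clear
  midpoint (15,7) outside
  → clear
Obstacle 2 [(13,3) (24,9) (20,23) (15,22)]:
  edge (13,3)–(24,9): crosses AB
  edge (24,9)–(20,23): clear
  edge (20,23)–(15,22): clear
  edge (15,22)–(13,3): crosses AB
  → BLOCKED

BLOCKED by obstacle 2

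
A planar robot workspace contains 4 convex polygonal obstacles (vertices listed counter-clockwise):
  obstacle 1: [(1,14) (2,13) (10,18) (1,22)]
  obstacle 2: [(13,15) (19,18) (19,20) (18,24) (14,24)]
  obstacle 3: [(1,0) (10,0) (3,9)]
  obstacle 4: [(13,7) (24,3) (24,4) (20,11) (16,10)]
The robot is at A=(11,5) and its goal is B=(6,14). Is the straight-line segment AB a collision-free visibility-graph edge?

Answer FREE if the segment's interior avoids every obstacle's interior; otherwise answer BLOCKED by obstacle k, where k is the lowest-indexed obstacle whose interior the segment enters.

FREE

Obstacle 1 [(1,14) (2,13) (10,18) (1,22)]:
  edge (1,14)–(2,13): clear
  edge (2,13)–(10,18): clear
  edge (10,18)–(1,22): clear
  edge (1,22)–(1,14): clear
  midpoint (17/2,19/2) outside
  → clear
Obstacle 2 [(13,15) (19,18) (19,20) (18,24) (14,24)]:
  edge (13,15)–(19,18): clear
  edge (19,18)–(19,20): clear
  edge (19,20)–(18,24): clear
  edge (18,24)–(14,24): clear
  edge (14,24)–(13,15): clear
  midpoint (17/2,19/2) outside
  → clear
Obstacle 3 [(1,0) (10,0) (3,9)]:
  edge (1,0)–(10,0): clear
  edge (10,0)–(3,9): clear
  edge (3,9)–(1,0): clear
  midpoint (17/2,19/2) outside
  → clear
Obstacle 4 [(13,7) (24,3) (24,4) (20,11) (16,10)]:
  edge (13,7)–(24,3): clear
  edge (24,3)–(24,4): clear
  edge (24,4)–(20,11): clear
  edge (20,11)–(16,10): clear
  edge (16,10)–(13,7): clear
  midpoint (17/2,19/2) outside
  → clear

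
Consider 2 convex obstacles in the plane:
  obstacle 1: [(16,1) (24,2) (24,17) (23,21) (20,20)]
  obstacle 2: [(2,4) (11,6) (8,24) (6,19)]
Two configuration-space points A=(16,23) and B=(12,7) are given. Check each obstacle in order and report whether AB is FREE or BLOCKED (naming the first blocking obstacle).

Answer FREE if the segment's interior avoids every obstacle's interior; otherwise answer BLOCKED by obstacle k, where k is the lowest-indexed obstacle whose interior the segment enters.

Obstacle 1 [(16,1) (24,2) (24,17) (23,21) (20,20)]:
  edge (16,1)–(24,2): clear
  edge (24,2)–(24,17): clear
  edge (24,17)–(23,21): clear
  edge (23,21)–(20,20): clear
  edge (20,20)–(16,1): clear
  midpoint (14,15) outside
  → clear
Obstacle 2 [(2,4) (11,6) (8,24) (6,19)]:
  edge (2,4)–(11,6): clear
  edge (11,6)–(8,24): clear
  edge (8,24)–(6,19): clear
  edge (6,19)–(2,4): clear
  midpoint (14,15) outside
  → clear

FREE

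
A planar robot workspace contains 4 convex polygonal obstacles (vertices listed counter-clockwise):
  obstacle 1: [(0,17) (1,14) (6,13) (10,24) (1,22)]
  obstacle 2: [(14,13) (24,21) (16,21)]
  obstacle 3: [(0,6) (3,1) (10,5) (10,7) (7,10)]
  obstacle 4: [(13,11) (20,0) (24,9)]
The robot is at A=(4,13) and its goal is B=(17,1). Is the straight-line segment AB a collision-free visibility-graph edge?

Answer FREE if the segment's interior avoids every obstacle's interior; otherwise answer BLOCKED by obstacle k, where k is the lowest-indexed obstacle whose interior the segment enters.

FREE

Obstacle 1 [(0,17) (1,14) (6,13) (10,24) (1,22)]:
  edge (0,17)–(1,14): clear
  edge (1,14)–(6,13): clear
  edge (6,13)–(10,24): clear
  edge (10,24)–(1,22): clear
  edge (1,22)–(0,17): clear
  midpoint (21/2,7) outside
  → clear
Obstacle 2 [(14,13) (24,21) (16,21)]:
  edge (14,13)–(24,21): clear
  edge (24,21)–(16,21): clear
  edge (16,21)–(14,13): clear
  midpoint (21/2,7) outside
  → clear
Obstacle 3 [(0,6) (3,1) (10,5) (10,7) (7,10)]:
  edge (0,6)–(3,1): clear
  edge (3,1)–(10,5): clear
  edge (10,5)–(10,7): clear
  edge (10,7)–(7,10): clear
  edge (7,10)–(0,6): clear
  midpoint (21/2,7) outside
  → clear
Obstacle 4 [(13,11) (20,0) (24,9)]:
  edge (13,11)–(20,0): clear
  edge (20,0)–(24,9): clear
  edge (24,9)–(13,11): clear
  midpoint (21/2,7) outside
  → clear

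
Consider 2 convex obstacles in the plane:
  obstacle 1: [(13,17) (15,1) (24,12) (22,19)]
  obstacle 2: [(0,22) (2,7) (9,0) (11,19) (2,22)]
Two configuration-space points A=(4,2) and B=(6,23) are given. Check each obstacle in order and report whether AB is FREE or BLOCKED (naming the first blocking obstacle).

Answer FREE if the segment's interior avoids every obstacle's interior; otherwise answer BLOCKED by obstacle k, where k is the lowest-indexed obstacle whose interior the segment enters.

Obstacle 1 [(13,17) (15,1) (24,12) (22,19)]:
  edge (13,17)–(15,1): clear
  edge (15,1)–(24,12): clear
  edge (24,12)–(22,19): clear
  edge (22,19)–(13,17): clear
  midpoint (5,25/2) outside
  → clear
Obstacle 2 [(0,22) (2,7) (9,0) (11,19) (2,22)]:
  edge (0,22)–(2,7): clear
  edge (2,7)–(9,0): crosses AB
  edge (9,0)–(11,19): clear
  edge (11,19)–(2,22): crosses AB
  edge (2,22)–(0,22): clear
  → BLOCKED

BLOCKED by obstacle 2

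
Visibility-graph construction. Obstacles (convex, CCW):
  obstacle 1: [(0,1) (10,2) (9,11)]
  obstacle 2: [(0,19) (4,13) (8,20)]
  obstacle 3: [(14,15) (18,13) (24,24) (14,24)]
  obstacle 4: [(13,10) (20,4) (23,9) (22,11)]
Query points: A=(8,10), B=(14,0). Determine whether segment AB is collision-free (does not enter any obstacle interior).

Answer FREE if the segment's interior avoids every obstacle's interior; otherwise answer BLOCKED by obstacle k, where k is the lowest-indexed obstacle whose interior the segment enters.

BLOCKED by obstacle 1

Obstacle 1 [(0,1) (10,2) (9,11)]:
  edge (0,1)–(10,2): clear
  edge (10,2)–(9,11): crosses AB
  edge (9,11)–(0,1): crosses AB
  → BLOCKED
Obstacle 2 [(0,19) (4,13) (8,20)]:
  edge (0,19)–(4,13): clear
  edge (4,13)–(8,20): clear
  edge (8,20)–(0,19): clear
  midpoint (11,5) outside
  → clear
Obstacle 3 [(14,15) (18,13) (24,24) (14,24)]:
  edge (14,15)–(18,13): clear
  edge (18,13)–(24,24): clear
  edge (24,24)–(14,24): clear
  edge (14,24)–(14,15): clear
  midpoint (11,5) outside
  → clear
Obstacle 4 [(13,10) (20,4) (23,9) (22,11)]:
  edge (13,10)–(20,4): clear
  edge (20,4)–(23,9): clear
  edge (23,9)–(22,11): clear
  edge (22,11)–(13,10): clear
  midpoint (11,5) outside
  → clear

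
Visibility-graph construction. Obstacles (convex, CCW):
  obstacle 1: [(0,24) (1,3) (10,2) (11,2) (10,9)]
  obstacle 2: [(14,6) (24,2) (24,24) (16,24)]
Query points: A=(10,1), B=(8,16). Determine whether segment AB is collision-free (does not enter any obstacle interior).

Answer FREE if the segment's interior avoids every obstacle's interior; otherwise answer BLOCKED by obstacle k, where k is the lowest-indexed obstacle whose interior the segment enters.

BLOCKED by obstacle 1

Obstacle 1 [(0,24) (1,3) (10,2) (11,2) (10,9)]:
  edge (0,24)–(1,3): clear
  edge (1,3)–(10,2): crosses AB
  edge (10,2)–(11,2): clear
  edge (11,2)–(10,9): clear
  edge (10,9)–(0,24): crosses AB
  → BLOCKED
Obstacle 2 [(14,6) (24,2) (24,24) (16,24)]:
  edge (14,6)–(24,2): clear
  edge (24,2)–(24,24): clear
  edge (24,24)–(16,24): clear
  edge (16,24)–(14,6): clear
  midpoint (9,17/2) outside
  → clear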